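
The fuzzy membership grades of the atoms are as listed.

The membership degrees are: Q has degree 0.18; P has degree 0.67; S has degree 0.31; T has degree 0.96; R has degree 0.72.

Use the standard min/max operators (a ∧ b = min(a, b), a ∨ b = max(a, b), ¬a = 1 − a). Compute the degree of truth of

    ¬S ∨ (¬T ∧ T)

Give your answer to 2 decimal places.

¬S = 1 − 0.31 = 0.69
¬T = 1 − 0.96 = 0.04
¬T ∧ T = min(a, b) on (0.04, 0.96) = 0.04
¬S ∨ (¬T ∧ T) = max(a, b) on (0.69, 0.04) = 0.69

0.69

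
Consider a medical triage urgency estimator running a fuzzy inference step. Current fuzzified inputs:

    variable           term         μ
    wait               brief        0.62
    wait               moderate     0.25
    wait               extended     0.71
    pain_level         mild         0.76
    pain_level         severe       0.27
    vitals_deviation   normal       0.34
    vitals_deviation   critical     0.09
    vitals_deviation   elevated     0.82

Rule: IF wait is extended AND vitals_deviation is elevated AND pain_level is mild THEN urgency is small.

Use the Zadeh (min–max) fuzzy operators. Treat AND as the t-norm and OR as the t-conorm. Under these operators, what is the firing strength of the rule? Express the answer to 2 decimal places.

0.71

firing strength: extended=0.71, elevated=0.82, mild=0.76; AND[min(a, b)] → w = 0.71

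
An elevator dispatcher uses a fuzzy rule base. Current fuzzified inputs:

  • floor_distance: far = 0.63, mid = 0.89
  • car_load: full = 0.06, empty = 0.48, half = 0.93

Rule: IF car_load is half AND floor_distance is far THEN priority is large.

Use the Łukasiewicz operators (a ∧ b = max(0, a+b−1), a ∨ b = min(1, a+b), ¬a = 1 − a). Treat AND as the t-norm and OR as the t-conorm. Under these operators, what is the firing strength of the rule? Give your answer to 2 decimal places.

firing strength: half=0.93, far=0.63; AND[max(0, a+b−1)] → w = 0.56

0.56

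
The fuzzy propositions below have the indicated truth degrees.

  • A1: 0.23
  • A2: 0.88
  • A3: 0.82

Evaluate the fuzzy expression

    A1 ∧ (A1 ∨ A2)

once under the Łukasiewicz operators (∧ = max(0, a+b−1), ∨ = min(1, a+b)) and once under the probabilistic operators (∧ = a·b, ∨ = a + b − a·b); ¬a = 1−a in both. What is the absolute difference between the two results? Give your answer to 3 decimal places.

0.021

Under Łukasiewicz:
  A1 ∨ A2 = min(1, a+b) on (0.23, 0.88) = 1.00
  A1 ∧ (A1 ∨ A2) = max(0, a+b−1) on (0.23, 1.00) = 0.23
  → value = 0.2300
Under probabilistic:
  A1 ∨ A2 = a + b − a·b on (0.2300, 0.8800) = 0.9076
  A1 ∧ (A1 ∨ A2) = a·b on (0.2300, 0.9076) = 0.2087
  → value = 0.2087
|0.2300 − 0.2087| = 0.021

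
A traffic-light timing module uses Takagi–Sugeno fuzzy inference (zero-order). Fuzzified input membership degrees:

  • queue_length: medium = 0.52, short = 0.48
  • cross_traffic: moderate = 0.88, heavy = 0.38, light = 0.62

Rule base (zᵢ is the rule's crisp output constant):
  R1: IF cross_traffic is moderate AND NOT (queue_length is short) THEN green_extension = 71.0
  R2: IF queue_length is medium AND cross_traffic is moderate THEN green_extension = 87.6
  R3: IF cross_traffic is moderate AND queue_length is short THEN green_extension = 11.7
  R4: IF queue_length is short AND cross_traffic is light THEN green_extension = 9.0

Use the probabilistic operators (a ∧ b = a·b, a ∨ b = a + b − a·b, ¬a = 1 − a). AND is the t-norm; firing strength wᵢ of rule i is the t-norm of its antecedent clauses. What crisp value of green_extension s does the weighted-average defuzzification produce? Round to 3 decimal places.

R1 (z=71.0): moderate=0.88, ¬short=1−0.48=0.52; AND[a·b] → w = 0.4576
R2 (z=87.6): medium=0.52, moderate=0.88; AND[a·b] → w = 0.4576
R3 (z=11.7): moderate=0.88, short=0.48; AND[a·b] → w = 0.4224
R4 (z=9.0): short=0.48, light=0.62; AND[a·b] → w = 0.2976
Weighted average = (0.4576·71.0 + 0.4576·87.6 + 0.4224·11.7 + 0.2976·9.0) / (0.4576 + 0.4576 + 0.4224 + 0.2976)
  = 80.1958 / 1.6352 = 49.043

49.043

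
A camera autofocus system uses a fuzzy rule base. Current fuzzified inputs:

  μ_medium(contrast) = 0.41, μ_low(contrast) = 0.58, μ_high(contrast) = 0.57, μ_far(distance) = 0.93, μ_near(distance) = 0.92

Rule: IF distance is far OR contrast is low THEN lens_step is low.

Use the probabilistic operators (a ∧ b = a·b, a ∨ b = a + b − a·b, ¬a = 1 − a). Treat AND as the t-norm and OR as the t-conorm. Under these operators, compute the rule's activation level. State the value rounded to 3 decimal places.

firing strength: far=0.93, low=0.58; OR[a + b − a·b] → w = 0.9706

0.971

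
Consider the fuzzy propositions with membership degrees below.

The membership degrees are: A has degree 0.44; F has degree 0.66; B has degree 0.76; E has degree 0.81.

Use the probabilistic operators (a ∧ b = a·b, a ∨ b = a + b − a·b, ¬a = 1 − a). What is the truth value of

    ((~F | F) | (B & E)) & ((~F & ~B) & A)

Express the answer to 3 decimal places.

0.033

~F = 1 − 0.6600 = 0.3400
~F | F = a + b − a·b on (0.3400, 0.6600) = 0.7756
B & E = a·b on (0.7600, 0.8100) = 0.6156
(~F | F) | (B & E) = a + b − a·b on (0.7756, 0.6156) = 0.9137
~F = 1 − 0.6600 = 0.3400
~B = 1 − 0.7600 = 0.2400
~F & ~B = a·b on (0.3400, 0.2400) = 0.0816
(~F & ~B) & A = a·b on (0.0816, 0.4400) = 0.0359
((~F | F) | (B & E)) & ((~F & ~B) & A) = a·b on (0.9137, 0.0359) = 0.0328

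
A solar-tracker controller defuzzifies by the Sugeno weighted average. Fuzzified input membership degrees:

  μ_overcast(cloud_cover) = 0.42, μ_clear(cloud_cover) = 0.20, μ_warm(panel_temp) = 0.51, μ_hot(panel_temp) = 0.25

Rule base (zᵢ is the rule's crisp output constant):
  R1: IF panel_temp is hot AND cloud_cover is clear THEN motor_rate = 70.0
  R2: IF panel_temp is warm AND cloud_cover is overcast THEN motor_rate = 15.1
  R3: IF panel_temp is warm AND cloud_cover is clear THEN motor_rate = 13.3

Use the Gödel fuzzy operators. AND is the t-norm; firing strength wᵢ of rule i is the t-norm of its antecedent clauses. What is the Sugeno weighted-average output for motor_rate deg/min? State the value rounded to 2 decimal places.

R1 (z=70.0): hot=0.25, clear=0.20; AND[min(a, b)] → w = 0.20
R2 (z=15.1): warm=0.51, overcast=0.42; AND[min(a, b)] → w = 0.42
R3 (z=13.3): warm=0.51, clear=0.20; AND[min(a, b)] → w = 0.20
Weighted average = (0.20·70.0 + 0.42·15.1 + 0.20·13.3) / (0.20 + 0.42 + 0.20)
  = 23.0020 / 0.8200 = 28.05

28.05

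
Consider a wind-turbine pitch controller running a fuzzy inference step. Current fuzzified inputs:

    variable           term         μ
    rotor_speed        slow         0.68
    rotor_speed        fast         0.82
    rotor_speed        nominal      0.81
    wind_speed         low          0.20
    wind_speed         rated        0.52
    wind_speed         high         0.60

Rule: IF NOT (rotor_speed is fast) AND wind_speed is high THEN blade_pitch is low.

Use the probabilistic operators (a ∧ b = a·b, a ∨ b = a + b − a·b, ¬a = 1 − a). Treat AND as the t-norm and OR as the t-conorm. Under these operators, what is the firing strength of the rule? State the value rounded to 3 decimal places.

0.108

firing strength: ¬fast=1−0.82=0.18, high=0.60; AND[a·b] → w = 0.1080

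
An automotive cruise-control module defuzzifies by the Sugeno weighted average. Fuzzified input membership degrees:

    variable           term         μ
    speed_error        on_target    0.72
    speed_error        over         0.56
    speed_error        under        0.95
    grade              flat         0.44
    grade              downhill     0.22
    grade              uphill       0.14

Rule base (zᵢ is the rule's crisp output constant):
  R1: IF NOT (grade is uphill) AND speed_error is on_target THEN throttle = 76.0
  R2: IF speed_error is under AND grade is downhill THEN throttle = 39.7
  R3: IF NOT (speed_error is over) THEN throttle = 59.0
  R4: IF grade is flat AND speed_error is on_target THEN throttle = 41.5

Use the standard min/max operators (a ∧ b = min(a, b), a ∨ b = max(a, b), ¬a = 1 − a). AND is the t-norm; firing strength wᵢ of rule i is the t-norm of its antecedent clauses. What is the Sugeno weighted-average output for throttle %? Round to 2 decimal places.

R1 (z=76.0): ¬uphill=1−0.14=0.86, on_target=0.72; AND[min(a, b)] → w = 0.72
R2 (z=39.7): under=0.95, downhill=0.22; AND[min(a, b)] → w = 0.22
R3 (z=59.0): ¬over=1−0.56=0.44 → w = 0.44
R4 (z=41.5): flat=0.44, on_target=0.72; AND[min(a, b)] → w = 0.44
Weighted average = (0.72·76.0 + 0.22·39.7 + 0.44·59.0 + 0.44·41.5) / (0.72 + 0.22 + 0.44 + 0.44)
  = 107.6740 / 1.8200 = 59.16

59.16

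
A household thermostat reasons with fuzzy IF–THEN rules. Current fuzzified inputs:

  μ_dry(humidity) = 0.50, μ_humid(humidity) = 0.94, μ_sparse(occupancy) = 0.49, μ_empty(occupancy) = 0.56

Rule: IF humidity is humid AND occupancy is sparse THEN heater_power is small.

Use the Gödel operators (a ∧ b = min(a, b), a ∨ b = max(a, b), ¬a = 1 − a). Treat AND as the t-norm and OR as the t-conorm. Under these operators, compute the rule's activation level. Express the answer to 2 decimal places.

firing strength: humid=0.94, sparse=0.49; AND[min(a, b)] → w = 0.49

0.49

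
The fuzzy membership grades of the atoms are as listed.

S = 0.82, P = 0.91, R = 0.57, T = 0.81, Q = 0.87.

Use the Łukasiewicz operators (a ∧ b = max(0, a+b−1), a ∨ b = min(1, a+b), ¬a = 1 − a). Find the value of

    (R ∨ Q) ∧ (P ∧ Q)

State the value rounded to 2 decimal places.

R ∨ Q = min(1, a+b) on (0.57, 0.87) = 1.00
P ∧ Q = max(0, a+b−1) on (0.91, 0.87) = 0.78
(R ∨ Q) ∧ (P ∧ Q) = max(0, a+b−1) on (1.00, 0.78) = 0.78

0.78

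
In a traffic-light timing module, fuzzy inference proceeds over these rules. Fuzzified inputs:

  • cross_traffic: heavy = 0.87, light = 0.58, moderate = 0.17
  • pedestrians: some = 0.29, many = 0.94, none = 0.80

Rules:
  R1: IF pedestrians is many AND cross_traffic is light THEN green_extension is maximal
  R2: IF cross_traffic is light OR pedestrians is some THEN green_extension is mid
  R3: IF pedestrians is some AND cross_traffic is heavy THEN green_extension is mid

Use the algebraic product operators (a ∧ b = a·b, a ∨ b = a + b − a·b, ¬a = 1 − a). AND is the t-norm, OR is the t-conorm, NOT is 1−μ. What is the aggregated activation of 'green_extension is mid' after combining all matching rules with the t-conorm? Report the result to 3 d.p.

0.777

R1: many=0.94, light=0.58; AND[a·b] → w = 0.5452
R2: light=0.58, some=0.29; OR[a + b − a·b] → w = 0.7018
R3: some=0.29, heavy=0.87; AND[a·b] → w = 0.2523
Rules with consequent 'mid': {R2, R3} → strengths 0.7018, 0.2523
Aggregate via t-conorm [a + b − a·b]: 0.7770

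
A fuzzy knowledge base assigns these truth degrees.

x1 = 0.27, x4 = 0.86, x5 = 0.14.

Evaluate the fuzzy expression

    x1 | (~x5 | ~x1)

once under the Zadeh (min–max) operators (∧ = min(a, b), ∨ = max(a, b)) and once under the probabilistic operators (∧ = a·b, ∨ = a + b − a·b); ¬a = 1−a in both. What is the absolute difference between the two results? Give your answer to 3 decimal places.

0.112

Under Zadeh (min–max):
  ~x5 = 1 − 0.14 = 0.86
  ~x1 = 1 − 0.27 = 0.73
  ~x5 | ~x1 = max(a, b) on (0.86, 0.73) = 0.86
  x1 | (~x5 | ~x1) = max(a, b) on (0.27, 0.86) = 0.86
  → value = 0.8600
Under probabilistic:
  ~x5 = 1 − 0.1400 = 0.8600
  ~x1 = 1 − 0.2700 = 0.7300
  ~x5 | ~x1 = a + b − a·b on (0.8600, 0.7300) = 0.9622
  x1 | (~x5 | ~x1) = a + b − a·b on (0.2700, 0.9622) = 0.9724
  → value = 0.9724
|0.8600 − 0.9724| = 0.112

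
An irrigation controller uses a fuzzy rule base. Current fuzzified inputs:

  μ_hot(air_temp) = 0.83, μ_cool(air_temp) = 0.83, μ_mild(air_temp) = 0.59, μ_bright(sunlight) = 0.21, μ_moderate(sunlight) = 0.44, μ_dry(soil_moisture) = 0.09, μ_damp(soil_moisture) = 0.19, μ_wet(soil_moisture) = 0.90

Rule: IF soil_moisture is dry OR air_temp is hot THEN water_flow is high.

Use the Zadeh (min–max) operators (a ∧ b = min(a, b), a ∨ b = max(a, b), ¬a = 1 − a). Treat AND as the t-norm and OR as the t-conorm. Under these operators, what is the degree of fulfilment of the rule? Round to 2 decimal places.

0.83

firing strength: dry=0.09, hot=0.83; OR[max(a, b)] → w = 0.83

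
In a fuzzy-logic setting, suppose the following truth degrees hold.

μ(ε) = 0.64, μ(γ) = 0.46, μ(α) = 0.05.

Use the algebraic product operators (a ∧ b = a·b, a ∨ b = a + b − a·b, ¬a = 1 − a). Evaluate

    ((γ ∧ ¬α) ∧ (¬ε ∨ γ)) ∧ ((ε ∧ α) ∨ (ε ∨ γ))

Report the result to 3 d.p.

0.232

¬α = 1 − 0.0500 = 0.9500
γ ∧ ¬α = a·b on (0.4600, 0.9500) = 0.4370
¬ε = 1 − 0.6400 = 0.3600
¬ε ∨ γ = a + b − a·b on (0.3600, 0.4600) = 0.6544
(γ ∧ ¬α) ∧ (¬ε ∨ γ) = a·b on (0.4370, 0.6544) = 0.2860
ε ∧ α = a·b on (0.6400, 0.0500) = 0.0320
ε ∨ γ = a + b − a·b on (0.6400, 0.4600) = 0.8056
(ε ∧ α) ∨ (ε ∨ γ) = a + b − a·b on (0.0320, 0.8056) = 0.8118
((γ ∧ ¬α) ∧ (¬ε ∨ γ)) ∧ ((ε ∧ α) ∨ (ε ∨ γ)) = a·b on (0.2860, 0.8118) = 0.2322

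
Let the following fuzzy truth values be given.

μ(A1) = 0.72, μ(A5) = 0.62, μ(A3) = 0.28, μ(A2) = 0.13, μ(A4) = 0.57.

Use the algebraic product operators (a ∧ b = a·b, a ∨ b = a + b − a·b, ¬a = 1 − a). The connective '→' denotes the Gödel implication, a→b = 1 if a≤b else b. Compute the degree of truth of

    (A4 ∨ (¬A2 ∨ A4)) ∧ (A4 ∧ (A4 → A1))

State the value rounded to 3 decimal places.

¬A2 = 1 − 0.1300 = 0.8700
¬A2 ∨ A4 = a + b − a·b on (0.8700, 0.5700) = 0.9441
A4 ∨ (¬A2 ∨ A4) = a + b − a·b on (0.5700, 0.9441) = 0.9760
A4 → A1  [Gödel: 1 if a≤b else b] with a=0.5700, b=0.7200 → 1.0000
A4 ∧ (A4 → A1) = a·b on (0.5700, 1.0000) = 0.5700
(A4 ∨ (¬A2 ∨ A4)) ∧ (A4 ∧ (A4 → A1)) = a·b on (0.9760, 0.5700) = 0.5563

0.556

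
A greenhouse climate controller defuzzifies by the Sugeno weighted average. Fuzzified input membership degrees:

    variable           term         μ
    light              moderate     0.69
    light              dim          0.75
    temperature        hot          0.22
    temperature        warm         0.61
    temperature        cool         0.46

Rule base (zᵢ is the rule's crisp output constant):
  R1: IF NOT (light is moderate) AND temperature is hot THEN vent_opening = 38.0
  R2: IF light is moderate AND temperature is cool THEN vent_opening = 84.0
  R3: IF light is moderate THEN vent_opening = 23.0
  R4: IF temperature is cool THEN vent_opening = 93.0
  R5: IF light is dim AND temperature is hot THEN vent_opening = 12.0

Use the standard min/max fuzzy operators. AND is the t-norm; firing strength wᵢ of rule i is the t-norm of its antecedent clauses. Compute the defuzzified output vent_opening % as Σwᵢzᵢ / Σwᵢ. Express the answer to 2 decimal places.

R1 (z=38.0): ¬moderate=1−0.69=0.31, hot=0.22; AND[min(a, b)] → w = 0.22
R2 (z=84.0): moderate=0.69, cool=0.46; AND[min(a, b)] → w = 0.46
R3 (z=23.0): moderate=0.69 → w = 0.69
R4 (z=93.0): cool=0.46 → w = 0.46
R5 (z=12.0): dim=0.75, hot=0.22; AND[min(a, b)] → w = 0.22
Weighted average = (0.22·38.0 + 0.46·84.0 + 0.69·23.0 + 0.46·93.0 + 0.22·12.0) / (0.22 + 0.46 + 0.69 + 0.46 + 0.22)
  = 108.2900 / 2.0500 = 52.82

52.82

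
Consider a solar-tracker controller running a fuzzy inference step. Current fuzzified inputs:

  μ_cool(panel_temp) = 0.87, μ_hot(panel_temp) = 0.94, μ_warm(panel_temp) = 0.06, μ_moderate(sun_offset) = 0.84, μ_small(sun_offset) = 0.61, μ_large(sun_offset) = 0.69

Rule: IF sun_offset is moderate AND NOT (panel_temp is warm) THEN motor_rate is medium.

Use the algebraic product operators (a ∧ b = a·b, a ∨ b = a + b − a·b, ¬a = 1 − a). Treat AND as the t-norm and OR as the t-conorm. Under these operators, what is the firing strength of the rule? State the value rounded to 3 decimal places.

firing strength: moderate=0.84, ¬warm=1−0.06=0.94; AND[a·b] → w = 0.7896

0.790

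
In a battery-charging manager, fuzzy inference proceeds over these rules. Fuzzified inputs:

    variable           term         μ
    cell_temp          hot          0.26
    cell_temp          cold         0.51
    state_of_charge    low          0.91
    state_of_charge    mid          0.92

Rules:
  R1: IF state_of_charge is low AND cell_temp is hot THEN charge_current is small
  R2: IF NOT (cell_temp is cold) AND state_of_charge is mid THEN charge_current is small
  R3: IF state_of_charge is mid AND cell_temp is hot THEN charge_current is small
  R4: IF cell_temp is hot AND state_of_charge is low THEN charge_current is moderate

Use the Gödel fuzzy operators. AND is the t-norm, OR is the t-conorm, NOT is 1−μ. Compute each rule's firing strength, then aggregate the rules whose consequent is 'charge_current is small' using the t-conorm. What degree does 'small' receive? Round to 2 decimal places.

0.49

R1: low=0.91, hot=0.26; AND[min(a, b)] → w = 0.26
R2: ¬cold=1−0.51=0.49, mid=0.92; AND[min(a, b)] → w = 0.49
R3: mid=0.92, hot=0.26; AND[min(a, b)] → w = 0.26
R4: hot=0.26, low=0.91; AND[min(a, b)] → w = 0.26
Rules with consequent 'small': {R1, R2, R3} → strengths 0.26, 0.49, 0.26
Aggregate via t-conorm [max(a, b)]: 0.49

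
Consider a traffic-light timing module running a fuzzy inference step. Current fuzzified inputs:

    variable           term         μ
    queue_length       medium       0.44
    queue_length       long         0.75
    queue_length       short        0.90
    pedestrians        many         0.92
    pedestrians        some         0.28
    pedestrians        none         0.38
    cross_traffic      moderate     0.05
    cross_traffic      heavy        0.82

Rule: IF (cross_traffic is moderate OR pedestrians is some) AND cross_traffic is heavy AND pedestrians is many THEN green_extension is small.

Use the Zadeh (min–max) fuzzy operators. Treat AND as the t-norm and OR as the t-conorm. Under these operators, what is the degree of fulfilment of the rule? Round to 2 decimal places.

0.28

firing strength: (moderate=0.05 OR some=0.28) = 0.28; AND[min(a, b)] with heavy=0.82, many=0.92 → w = 0.28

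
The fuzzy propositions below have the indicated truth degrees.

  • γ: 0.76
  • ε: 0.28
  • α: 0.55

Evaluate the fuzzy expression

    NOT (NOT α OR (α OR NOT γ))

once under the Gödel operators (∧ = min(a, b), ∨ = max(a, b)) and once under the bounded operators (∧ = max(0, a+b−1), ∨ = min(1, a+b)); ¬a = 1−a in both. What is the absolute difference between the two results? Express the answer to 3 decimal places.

0.450

Under Gödel:
  NOT α = 1 − 0.55 = 0.45
  NOT γ = 1 − 0.76 = 0.24
  α OR NOT γ = max(a, b) on (0.55, 0.24) = 0.55
  NOT α OR (α OR NOT γ) = max(a, b) on (0.45, 0.55) = 0.55
  NOT (NOT α OR (α OR NOT γ)) = 1 − 0.55 = 0.45
  → value = 0.4500
Under bounded:
  NOT α = 1 − 0.55 = 0.45
  NOT γ = 1 − 0.76 = 0.24
  α OR NOT γ = min(1, a+b) on (0.55, 0.24) = 0.79
  NOT α OR (α OR NOT γ) = min(1, a+b) on (0.45, 0.79) = 1.00
  NOT (NOT α OR (α OR NOT γ)) = 1 − 1.00 = 0.00
  → value = 0.0000
|0.4500 − 0.0000| = 0.450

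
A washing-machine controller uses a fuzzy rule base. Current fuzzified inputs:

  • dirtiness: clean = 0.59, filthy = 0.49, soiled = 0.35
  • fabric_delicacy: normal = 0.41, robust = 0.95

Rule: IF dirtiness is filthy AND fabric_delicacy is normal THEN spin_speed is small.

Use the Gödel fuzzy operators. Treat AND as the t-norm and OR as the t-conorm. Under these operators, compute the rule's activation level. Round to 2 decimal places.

0.41

firing strength: filthy=0.49, normal=0.41; AND[min(a, b)] → w = 0.41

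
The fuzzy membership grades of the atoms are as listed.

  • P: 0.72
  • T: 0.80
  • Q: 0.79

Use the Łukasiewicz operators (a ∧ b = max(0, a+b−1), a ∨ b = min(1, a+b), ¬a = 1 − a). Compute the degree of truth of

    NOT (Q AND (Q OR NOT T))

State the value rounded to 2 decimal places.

0.22

NOT T = 1 − 0.80 = 0.20
Q OR NOT T = min(1, a+b) on (0.79, 0.20) = 0.99
Q AND (Q OR NOT T) = max(0, a+b−1) on (0.79, 0.99) = 0.78
NOT (Q AND (Q OR NOT T)) = 1 − 0.78 = 0.22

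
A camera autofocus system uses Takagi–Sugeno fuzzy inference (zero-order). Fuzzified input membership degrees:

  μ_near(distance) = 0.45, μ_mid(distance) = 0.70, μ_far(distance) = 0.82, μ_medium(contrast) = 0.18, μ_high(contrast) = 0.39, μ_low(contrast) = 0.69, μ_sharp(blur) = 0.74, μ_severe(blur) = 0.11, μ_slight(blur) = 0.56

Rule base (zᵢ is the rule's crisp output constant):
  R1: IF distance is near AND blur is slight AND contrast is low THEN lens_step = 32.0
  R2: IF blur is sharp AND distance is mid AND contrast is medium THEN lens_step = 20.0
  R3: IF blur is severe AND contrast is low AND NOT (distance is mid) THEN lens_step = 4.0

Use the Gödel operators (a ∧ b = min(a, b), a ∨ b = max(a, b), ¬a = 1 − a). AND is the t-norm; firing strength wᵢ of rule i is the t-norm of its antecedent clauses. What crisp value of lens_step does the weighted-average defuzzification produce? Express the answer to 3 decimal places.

R1 (z=32.0): near=0.45, slight=0.56, low=0.69; AND[min(a, b)] → w = 0.45
R2 (z=20.0): sharp=0.74, mid=0.70, medium=0.18; AND[min(a, b)] → w = 0.18
R3 (z=4.0): severe=0.11, low=0.69, ¬mid=1−0.70=0.30; AND[min(a, b)] → w = 0.11
Weighted average = (0.45·32.0 + 0.18·20.0 + 0.11·4.0) / (0.45 + 0.18 + 0.11)
  = 18.4400 / 0.7400 = 24.919

24.919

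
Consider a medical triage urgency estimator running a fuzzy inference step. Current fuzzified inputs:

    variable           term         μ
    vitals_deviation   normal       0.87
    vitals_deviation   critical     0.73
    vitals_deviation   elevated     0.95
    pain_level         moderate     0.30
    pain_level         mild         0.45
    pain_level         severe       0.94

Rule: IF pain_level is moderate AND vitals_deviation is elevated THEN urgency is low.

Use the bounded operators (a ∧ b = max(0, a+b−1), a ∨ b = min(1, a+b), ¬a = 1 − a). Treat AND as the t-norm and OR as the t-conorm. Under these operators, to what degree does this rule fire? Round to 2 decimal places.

0.25

firing strength: moderate=0.30, elevated=0.95; AND[max(0, a+b−1)] → w = 0.25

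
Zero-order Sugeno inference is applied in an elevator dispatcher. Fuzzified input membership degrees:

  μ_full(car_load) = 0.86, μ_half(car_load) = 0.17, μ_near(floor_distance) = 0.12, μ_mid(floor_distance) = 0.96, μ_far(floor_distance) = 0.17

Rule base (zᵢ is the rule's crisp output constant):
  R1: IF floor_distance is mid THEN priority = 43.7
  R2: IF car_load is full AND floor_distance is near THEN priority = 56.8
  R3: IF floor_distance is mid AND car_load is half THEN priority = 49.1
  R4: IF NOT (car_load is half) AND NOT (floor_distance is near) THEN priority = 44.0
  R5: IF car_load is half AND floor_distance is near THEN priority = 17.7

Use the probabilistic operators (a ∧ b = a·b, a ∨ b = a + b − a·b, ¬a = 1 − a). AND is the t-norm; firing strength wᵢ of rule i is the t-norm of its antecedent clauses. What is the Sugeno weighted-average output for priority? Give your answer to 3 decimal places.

44.672

R1 (z=43.7): mid=0.96 → w = 0.9600
R2 (z=56.8): full=0.86, near=0.12; AND[a·b] → w = 0.1032
R3 (z=49.1): mid=0.96, half=0.17; AND[a·b] → w = 0.1632
R4 (z=44.0): ¬half=1−0.17=0.83, ¬near=1−0.12=0.88; AND[a·b] → w = 0.7304
R5 (z=17.7): half=0.17, near=0.12; AND[a·b] → w = 0.0204
Weighted average = (0.9600·43.7 + 0.1032·56.8 + 0.1632·49.1 + 0.7304·44.0 + 0.0204·17.7) / (0.9600 + 0.1032 + 0.1632 + 0.7304 + 0.0204)
  = 88.3256 / 1.9772 = 44.672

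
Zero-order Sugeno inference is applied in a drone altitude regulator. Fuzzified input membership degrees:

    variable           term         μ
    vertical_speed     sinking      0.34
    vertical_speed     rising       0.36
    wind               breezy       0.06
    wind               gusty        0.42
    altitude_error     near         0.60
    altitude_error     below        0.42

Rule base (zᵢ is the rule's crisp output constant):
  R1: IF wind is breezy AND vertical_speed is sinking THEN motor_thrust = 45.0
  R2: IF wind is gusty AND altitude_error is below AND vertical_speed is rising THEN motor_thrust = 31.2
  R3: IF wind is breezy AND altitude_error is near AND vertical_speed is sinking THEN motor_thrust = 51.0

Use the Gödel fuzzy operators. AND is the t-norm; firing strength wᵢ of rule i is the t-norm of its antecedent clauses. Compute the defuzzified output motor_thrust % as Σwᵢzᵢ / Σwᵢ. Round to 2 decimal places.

R1 (z=45.0): breezy=0.06, sinking=0.34; AND[min(a, b)] → w = 0.06
R2 (z=31.2): gusty=0.42, below=0.42, rising=0.36; AND[min(a, b)] → w = 0.36
R3 (z=51.0): breezy=0.06, near=0.60, sinking=0.34; AND[min(a, b)] → w = 0.06
Weighted average = (0.06·45.0 + 0.36·31.2 + 0.06·51.0) / (0.06 + 0.36 + 0.06)
  = 16.9920 / 0.4800 = 35.40

35.40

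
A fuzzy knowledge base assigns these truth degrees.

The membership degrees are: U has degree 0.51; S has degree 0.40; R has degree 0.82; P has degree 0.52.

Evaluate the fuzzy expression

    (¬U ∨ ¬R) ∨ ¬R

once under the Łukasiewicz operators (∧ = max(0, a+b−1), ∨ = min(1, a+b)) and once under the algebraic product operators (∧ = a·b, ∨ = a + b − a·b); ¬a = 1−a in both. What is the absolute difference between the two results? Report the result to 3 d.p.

0.193

Under Łukasiewicz:
  ¬U = 1 − 0.51 = 0.49
  ¬R = 1 − 0.82 = 0.18
  ¬U ∨ ¬R = min(1, a+b) on (0.49, 0.18) = 0.67
  ¬R = 1 − 0.82 = 0.18
  (¬U ∨ ¬R) ∨ ¬R = min(1, a+b) on (0.67, 0.18) = 0.85
  → value = 0.8500
Under algebraic product:
  ¬U = 1 − 0.5100 = 0.4900
  ¬R = 1 − 0.8200 = 0.1800
  ¬U ∨ ¬R = a + b − a·b on (0.4900, 0.1800) = 0.5818
  ¬R = 1 − 0.8200 = 0.1800
  (¬U ∨ ¬R) ∨ ¬R = a + b − a·b on (0.5818, 0.1800) = 0.6571
  → value = 0.6571
|0.8500 − 0.6571| = 0.193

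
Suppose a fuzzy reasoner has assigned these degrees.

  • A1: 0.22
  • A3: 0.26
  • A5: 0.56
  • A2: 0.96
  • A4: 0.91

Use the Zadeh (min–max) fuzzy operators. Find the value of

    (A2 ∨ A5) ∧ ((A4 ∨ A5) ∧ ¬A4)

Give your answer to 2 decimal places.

0.09

A2 ∨ A5 = max(a, b) on (0.96, 0.56) = 0.96
A4 ∨ A5 = max(a, b) on (0.91, 0.56) = 0.91
¬A4 = 1 − 0.91 = 0.09
(A4 ∨ A5) ∧ ¬A4 = min(a, b) on (0.91, 0.09) = 0.09
(A2 ∨ A5) ∧ ((A4 ∨ A5) ∧ ¬A4) = min(a, b) on (0.96, 0.09) = 0.09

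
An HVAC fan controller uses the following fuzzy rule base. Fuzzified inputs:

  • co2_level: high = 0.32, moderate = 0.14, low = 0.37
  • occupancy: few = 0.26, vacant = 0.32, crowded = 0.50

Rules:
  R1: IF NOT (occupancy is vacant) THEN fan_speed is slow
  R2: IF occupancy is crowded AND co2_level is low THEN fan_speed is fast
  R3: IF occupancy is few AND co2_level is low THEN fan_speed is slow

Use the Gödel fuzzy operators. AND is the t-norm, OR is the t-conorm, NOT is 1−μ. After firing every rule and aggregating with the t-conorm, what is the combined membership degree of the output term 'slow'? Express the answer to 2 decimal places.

0.68

R1: ¬vacant=1−0.32=0.68 → w = 0.68
R2: crowded=0.50, low=0.37; AND[min(a, b)] → w = 0.37
R3: few=0.26, low=0.37; AND[min(a, b)] → w = 0.26
Rules with consequent 'slow': {R1, R3} → strengths 0.68, 0.26
Aggregate via t-conorm [max(a, b)]: 0.68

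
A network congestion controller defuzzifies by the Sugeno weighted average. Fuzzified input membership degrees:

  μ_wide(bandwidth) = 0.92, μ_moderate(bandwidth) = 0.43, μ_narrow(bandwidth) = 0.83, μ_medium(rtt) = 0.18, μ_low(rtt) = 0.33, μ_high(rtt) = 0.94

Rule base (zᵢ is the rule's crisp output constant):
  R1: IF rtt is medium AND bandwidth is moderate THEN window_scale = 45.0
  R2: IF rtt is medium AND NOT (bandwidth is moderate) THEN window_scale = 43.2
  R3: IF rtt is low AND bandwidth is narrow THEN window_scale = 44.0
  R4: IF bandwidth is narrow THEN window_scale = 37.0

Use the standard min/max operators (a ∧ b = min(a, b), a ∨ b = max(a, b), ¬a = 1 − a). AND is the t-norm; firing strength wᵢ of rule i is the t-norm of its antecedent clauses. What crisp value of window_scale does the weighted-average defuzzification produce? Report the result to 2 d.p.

R1 (z=45.0): medium=0.18, moderate=0.43; AND[min(a, b)] → w = 0.18
R2 (z=43.2): medium=0.18, ¬moderate=1−0.43=0.57; AND[min(a, b)] → w = 0.18
R3 (z=44.0): low=0.33, narrow=0.83; AND[min(a, b)] → w = 0.33
R4 (z=37.0): narrow=0.83 → w = 0.83
Weighted average = (0.18·45.0 + 0.18·43.2 + 0.33·44.0 + 0.83·37.0) / (0.18 + 0.18 + 0.33 + 0.83)
  = 61.1060 / 1.5200 = 40.20

40.20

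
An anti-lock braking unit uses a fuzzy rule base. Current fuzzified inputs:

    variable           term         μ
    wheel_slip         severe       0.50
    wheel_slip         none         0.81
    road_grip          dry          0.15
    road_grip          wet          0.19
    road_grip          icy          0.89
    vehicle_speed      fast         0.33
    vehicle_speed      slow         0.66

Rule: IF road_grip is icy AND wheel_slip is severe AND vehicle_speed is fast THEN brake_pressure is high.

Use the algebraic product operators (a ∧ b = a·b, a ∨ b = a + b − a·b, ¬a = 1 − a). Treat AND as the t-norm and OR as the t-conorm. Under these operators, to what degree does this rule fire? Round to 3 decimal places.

0.147

firing strength: icy=0.89, severe=0.50, fast=0.33; AND[a·b] → w = 0.1469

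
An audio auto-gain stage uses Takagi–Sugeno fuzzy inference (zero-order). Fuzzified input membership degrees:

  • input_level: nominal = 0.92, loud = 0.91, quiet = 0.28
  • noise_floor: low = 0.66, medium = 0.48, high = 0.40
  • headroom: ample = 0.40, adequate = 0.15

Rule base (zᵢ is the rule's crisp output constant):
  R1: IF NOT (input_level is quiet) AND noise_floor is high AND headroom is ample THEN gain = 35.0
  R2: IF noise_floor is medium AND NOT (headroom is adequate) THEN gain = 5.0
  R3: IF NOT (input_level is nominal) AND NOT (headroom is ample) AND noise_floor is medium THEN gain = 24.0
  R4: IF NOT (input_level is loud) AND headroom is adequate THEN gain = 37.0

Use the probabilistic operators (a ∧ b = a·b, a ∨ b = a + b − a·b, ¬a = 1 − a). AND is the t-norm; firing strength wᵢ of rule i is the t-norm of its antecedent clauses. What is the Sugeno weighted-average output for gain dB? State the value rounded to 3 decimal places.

R1 (z=35.0): ¬quiet=1−0.28=0.72, high=0.40, ample=0.40; AND[a·b] → w = 0.1152
R2 (z=5.0): medium=0.48, ¬adequate=1−0.15=0.85; AND[a·b] → w = 0.4080
R3 (z=24.0): ¬nominal=1−0.92=0.08, ¬ample=1−0.40=0.60, medium=0.48; AND[a·b] → w = 0.0230
R4 (z=37.0): ¬loud=1−0.91=0.09, adequate=0.15; AND[a·b] → w = 0.0135
Weighted average = (0.1152·35.0 + 0.4080·5.0 + 0.0230·24.0 + 0.0135·37.0) / (0.1152 + 0.4080 + 0.0230 + 0.0135)
  = 7.1245 / 0.5597 = 12.728

12.728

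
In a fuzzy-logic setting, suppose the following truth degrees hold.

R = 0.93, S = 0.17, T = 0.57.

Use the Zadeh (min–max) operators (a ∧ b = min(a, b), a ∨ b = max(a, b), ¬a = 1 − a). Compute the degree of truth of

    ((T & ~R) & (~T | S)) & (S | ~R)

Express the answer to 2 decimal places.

0.07

~R = 1 − 0.93 = 0.07
T & ~R = min(a, b) on (0.57, 0.07) = 0.07
~T = 1 − 0.57 = 0.43
~T | S = max(a, b) on (0.43, 0.17) = 0.43
(T & ~R) & (~T | S) = min(a, b) on (0.07, 0.43) = 0.07
~R = 1 − 0.93 = 0.07
S | ~R = max(a, b) on (0.17, 0.07) = 0.17
((T & ~R) & (~T | S)) & (S | ~R) = min(a, b) on (0.07, 0.17) = 0.07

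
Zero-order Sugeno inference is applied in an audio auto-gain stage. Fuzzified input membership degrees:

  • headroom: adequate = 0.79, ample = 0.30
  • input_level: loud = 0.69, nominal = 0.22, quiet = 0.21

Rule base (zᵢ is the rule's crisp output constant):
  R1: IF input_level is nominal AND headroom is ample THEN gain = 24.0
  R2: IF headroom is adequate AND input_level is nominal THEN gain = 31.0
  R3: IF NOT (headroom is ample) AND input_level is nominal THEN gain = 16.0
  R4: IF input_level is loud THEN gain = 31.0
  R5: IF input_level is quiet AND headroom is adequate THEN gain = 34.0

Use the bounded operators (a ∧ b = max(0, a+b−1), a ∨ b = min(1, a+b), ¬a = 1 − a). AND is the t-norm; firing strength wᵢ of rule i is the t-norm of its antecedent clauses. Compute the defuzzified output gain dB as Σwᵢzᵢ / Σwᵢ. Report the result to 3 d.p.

31.000

R1 (z=24.0): nominal=0.22, ample=0.30; AND[max(0, a+b−1)] → w = 0.00
R2 (z=31.0): adequate=0.79, nominal=0.22; AND[max(0, a+b−1)] → w = 0.01
R3 (z=16.0): ¬ample=1−0.30=0.70, nominal=0.22; AND[max(0, a+b−1)] → w = 0.00
R4 (z=31.0): loud=0.69 → w = 0.69
R5 (z=34.0): quiet=0.21, adequate=0.79; AND[max(0, a+b−1)] → w = 0.00
Weighted average = (0.00·24.0 + 0.01·31.0 + 0.00·16.0 + 0.69·31.0 + 0.00·34.0) / (0.00 + 0.01 + 0.00 + 0.69 + 0.00)
  = 21.7000 / 0.7000 = 31.000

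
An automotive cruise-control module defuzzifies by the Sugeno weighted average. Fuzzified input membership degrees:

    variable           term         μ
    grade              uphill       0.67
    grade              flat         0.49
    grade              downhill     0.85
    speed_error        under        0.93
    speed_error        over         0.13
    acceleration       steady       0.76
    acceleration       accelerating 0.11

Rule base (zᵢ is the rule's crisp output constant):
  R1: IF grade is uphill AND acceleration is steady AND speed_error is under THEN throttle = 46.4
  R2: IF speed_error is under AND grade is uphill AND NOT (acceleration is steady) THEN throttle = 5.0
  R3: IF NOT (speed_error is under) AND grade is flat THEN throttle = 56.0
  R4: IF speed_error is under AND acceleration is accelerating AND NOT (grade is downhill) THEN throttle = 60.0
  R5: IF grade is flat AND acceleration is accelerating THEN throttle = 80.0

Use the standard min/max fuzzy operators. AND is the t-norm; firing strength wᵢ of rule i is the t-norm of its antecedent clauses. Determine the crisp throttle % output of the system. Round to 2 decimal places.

43.01

R1 (z=46.4): uphill=0.67, steady=0.76, under=0.93; AND[min(a, b)] → w = 0.67
R2 (z=5.0): under=0.93, uphill=0.67, ¬steady=1−0.76=0.24; AND[min(a, b)] → w = 0.24
R3 (z=56.0): ¬under=1−0.93=0.07, flat=0.49; AND[min(a, b)] → w = 0.07
R4 (z=60.0): under=0.93, accelerating=0.11, ¬downhill=1−0.85=0.15; AND[min(a, b)] → w = 0.11
R5 (z=80.0): flat=0.49, accelerating=0.11; AND[min(a, b)] → w = 0.11
Weighted average = (0.67·46.4 + 0.24·5.0 + 0.07·56.0 + 0.11·60.0 + 0.11·80.0) / (0.67 + 0.24 + 0.07 + 0.11 + 0.11)
  = 51.6080 / 1.2000 = 43.01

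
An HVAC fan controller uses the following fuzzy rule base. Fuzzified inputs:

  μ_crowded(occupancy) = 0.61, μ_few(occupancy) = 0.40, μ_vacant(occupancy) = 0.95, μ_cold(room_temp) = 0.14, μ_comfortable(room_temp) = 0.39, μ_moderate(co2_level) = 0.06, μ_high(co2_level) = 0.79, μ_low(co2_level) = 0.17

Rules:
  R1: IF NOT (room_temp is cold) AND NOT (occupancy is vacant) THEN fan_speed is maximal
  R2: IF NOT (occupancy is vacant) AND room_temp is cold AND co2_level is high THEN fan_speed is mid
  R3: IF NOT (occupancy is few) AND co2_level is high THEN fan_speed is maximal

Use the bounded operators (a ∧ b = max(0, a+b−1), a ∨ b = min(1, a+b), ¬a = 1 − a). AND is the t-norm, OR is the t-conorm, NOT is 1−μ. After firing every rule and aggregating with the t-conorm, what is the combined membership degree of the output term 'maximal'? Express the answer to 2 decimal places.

R1: ¬cold=1−0.14=0.86, ¬vacant=1−0.95=0.05; AND[max(0, a+b−1)] → w = 0.00
R2: ¬vacant=1−0.95=0.05, cold=0.14, high=0.79; AND[max(0, a+b−1)] → w = 0.00
R3: ¬few=1−0.40=0.60, high=0.79; AND[max(0, a+b−1)] → w = 0.39
Rules with consequent 'maximal': {R1, R3} → strengths 0.00, 0.39
Aggregate via t-conorm [min(1, a+b)]: 0.39

0.39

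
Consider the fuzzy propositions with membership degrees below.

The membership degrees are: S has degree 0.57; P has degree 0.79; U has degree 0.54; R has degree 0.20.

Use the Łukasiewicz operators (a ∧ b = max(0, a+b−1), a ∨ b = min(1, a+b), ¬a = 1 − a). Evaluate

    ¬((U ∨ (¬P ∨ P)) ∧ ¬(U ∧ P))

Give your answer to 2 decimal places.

¬P = 1 − 0.79 = 0.21
¬P ∨ P = min(1, a+b) on (0.21, 0.79) = 1.00
U ∨ (¬P ∨ P) = min(1, a+b) on (0.54, 1.00) = 1.00
U ∧ P = max(0, a+b−1) on (0.54, 0.79) = 0.33
¬(U ∧ P) = 1 − 0.33 = 0.67
(U ∨ (¬P ∨ P)) ∧ ¬(U ∧ P) = max(0, a+b−1) on (1.00, 0.67) = 0.67
¬((U ∨ (¬P ∨ P)) ∧ ¬(U ∧ P)) = 1 − 0.67 = 0.33

0.33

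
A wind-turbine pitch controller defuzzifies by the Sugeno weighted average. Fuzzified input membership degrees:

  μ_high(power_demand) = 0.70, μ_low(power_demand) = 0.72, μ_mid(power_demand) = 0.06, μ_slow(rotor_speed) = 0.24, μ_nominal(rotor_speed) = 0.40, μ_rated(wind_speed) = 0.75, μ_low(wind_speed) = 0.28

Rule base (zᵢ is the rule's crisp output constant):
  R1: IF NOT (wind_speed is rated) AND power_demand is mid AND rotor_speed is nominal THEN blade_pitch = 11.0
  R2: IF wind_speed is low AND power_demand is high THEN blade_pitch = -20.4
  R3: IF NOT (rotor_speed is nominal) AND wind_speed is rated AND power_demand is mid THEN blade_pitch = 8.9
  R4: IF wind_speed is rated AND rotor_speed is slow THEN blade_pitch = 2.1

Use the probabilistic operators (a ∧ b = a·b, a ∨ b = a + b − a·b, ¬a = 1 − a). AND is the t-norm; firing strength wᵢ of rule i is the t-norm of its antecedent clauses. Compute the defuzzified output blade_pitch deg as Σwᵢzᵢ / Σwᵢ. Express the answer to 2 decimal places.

R1 (z=11.0): ¬rated=1−0.75=0.25, mid=0.06, nominal=0.40; AND[a·b] → w = 0.0060
R2 (z=-20.4): low=0.28, high=0.70; AND[a·b] → w = 0.1960
R3 (z=8.9): ¬nominal=1−0.40=0.60, rated=0.75, mid=0.06; AND[a·b] → w = 0.0270
R4 (z=2.1): rated=0.75, slow=0.24; AND[a·b] → w = 0.1800
Weighted average = (0.0060·11.0 + 0.1960·-20.4 + 0.0270·8.9 + 0.1800·2.1) / (0.0060 + 0.1960 + 0.0270 + 0.1800)
  = -3.3141 / 0.4090 = -8.10

-8.10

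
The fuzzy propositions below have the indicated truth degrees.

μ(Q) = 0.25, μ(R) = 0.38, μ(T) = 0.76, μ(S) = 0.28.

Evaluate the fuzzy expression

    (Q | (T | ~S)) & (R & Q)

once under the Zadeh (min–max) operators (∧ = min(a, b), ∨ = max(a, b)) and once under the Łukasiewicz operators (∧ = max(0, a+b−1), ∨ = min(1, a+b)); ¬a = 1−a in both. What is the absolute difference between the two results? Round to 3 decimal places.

Under Zadeh (min–max):
  ~S = 1 − 0.28 = 0.72
  T | ~S = max(a, b) on (0.76, 0.72) = 0.76
  Q | (T | ~S) = max(a, b) on (0.25, 0.76) = 0.76
  R & Q = min(a, b) on (0.38, 0.25) = 0.25
  (Q | (T | ~S)) & (R & Q) = min(a, b) on (0.76, 0.25) = 0.25
  → value = 0.2500
Under Łukasiewicz:
  ~S = 1 − 0.28 = 0.72
  T | ~S = min(1, a+b) on (0.76, 0.72) = 1.00
  Q | (T | ~S) = min(1, a+b) on (0.25, 1.00) = 1.00
  R & Q = max(0, a+b−1) on (0.38, 0.25) = 0.00
  (Q | (T | ~S)) & (R & Q) = max(0, a+b−1) on (1.00, 0.00) = 0.00
  → value = 0.0000
|0.2500 − 0.0000| = 0.250

0.250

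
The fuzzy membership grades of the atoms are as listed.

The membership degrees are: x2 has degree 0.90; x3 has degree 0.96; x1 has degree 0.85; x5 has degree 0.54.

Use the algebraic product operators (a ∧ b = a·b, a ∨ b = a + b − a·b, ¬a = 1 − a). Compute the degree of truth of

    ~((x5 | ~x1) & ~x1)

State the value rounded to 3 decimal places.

0.909

~x1 = 1 − 0.8500 = 0.1500
x5 | ~x1 = a + b − a·b on (0.5400, 0.1500) = 0.6090
~x1 = 1 − 0.8500 = 0.1500
(x5 | ~x1) & ~x1 = a·b on (0.6090, 0.1500) = 0.0914
~((x5 | ~x1) & ~x1) = 1 − 0.0914 = 0.9086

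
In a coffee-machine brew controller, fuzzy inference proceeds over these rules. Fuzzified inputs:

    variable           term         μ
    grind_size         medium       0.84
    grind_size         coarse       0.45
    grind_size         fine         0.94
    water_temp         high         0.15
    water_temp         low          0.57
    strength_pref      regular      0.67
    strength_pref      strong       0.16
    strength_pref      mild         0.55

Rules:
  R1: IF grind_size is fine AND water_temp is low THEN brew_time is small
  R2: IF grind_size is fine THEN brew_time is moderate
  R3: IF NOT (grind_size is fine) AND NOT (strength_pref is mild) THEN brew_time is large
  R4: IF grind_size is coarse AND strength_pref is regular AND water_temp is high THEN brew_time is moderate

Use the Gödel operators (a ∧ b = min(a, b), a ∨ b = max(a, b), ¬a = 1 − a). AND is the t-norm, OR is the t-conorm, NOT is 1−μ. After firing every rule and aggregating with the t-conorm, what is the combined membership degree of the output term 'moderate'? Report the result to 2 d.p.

R1: fine=0.94, low=0.57; AND[min(a, b)] → w = 0.57
R2: fine=0.94 → w = 0.94
R3: ¬fine=1−0.94=0.06, ¬mild=1−0.55=0.45; AND[min(a, b)] → w = 0.06
R4: coarse=0.45, regular=0.67, high=0.15; AND[min(a, b)] → w = 0.15
Rules with consequent 'moderate': {R2, R4} → strengths 0.94, 0.15
Aggregate via t-conorm [max(a, b)]: 0.94

0.94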